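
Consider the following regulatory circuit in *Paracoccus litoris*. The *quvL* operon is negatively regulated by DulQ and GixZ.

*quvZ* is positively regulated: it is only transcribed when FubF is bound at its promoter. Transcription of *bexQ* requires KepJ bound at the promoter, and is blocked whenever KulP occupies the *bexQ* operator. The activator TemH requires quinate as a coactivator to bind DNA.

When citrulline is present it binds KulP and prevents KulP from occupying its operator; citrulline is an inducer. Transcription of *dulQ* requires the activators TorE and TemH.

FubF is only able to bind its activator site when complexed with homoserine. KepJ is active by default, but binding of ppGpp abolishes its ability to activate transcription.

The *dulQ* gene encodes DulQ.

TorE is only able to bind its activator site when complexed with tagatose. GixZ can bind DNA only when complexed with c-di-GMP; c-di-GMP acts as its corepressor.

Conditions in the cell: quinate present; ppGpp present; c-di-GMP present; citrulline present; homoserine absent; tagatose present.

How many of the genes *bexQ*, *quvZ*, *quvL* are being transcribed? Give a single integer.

0

ppGpp is present, so KepJ is inactive.
Citrulline is present, so KulP is inactive.
Required activator KepJ is absent, so *bexQ* is not transcribed.
→ *bexQ* is OFF.
Homoserine is absent, so FubF is inactive.
Required activator FubF is absent, so *quvZ* is not transcribed.
→ *quvZ* is OFF.
Tagatose is present, so TorE is active.
Quinate is present, so TemH is active.
No repressor is bound and TorE and TemH are active, so *dulQ* is transcribed.
So DulQ is produced and active.
c-di-GMP is present, so GixZ is active.
With repressor DulQ bound, *quvL* is not transcribed.
→ *quvL* is OFF.
0 of the 3 genes are transcribed.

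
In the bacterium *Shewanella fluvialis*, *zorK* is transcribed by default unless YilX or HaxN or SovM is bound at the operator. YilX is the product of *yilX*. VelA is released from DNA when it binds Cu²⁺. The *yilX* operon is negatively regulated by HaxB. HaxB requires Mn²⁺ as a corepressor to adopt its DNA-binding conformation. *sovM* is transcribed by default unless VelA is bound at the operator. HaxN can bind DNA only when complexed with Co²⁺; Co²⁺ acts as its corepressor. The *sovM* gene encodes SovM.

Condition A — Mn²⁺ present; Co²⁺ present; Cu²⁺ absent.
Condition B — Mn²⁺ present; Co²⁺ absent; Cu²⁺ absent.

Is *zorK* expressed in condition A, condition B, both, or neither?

B only

Condition A:
Mn²⁺ is present, so HaxB is active.
With repressor HaxB bound, *yilX* is not transcribed.
So YilX is not produced.
Co²⁺ is present, so HaxN is active.
Cu²⁺ is absent, so VelA is active.
With repressor VelA bound, *sovM* is not transcribed.
So SovM is not produced.
With repressor HaxN bound, *zorK* is not transcribed.
→ *zorK* is OFF in A.
Condition B:
Mn²⁺ is present, so HaxB is active.
With repressor HaxB bound, *yilX* is not transcribed.
So YilX is not produced.
Co²⁺ is absent, so HaxN is inactive.
Cu²⁺ is absent, so VelA is active.
With repressor VelA bound, *sovM* is not transcribed.
So SovM is not produced.
With no repressor bound, *zorK* is transcribed.
→ *zorK* is ON in B.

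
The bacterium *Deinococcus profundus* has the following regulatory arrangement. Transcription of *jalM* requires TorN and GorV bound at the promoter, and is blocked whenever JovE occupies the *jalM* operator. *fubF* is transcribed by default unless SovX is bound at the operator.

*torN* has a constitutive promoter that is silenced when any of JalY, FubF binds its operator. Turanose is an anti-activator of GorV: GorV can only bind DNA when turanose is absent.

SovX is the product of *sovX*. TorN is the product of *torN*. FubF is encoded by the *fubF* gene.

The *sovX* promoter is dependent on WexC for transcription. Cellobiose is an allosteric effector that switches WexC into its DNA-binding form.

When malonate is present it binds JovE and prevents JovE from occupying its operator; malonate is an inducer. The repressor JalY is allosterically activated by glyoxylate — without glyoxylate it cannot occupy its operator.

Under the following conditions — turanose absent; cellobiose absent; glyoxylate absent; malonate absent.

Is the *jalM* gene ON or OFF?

OFF

Glyoxylate is absent, so JalY is inactive.
Cellobiose is absent, so WexC is inactive.
Required activator WexC is absent, so *sovX* is not transcribed.
So SovX is not produced.
With no repressor bound, *fubF* is transcribed.
So FubF is produced and active.
With repressor FubF bound, *torN* is not transcribed.
So TorN is not produced.
Turanose is absent, so GorV is active.
Malonate is absent, so JovE is active.
With repressor JovE bound, *jalM* is not transcribed.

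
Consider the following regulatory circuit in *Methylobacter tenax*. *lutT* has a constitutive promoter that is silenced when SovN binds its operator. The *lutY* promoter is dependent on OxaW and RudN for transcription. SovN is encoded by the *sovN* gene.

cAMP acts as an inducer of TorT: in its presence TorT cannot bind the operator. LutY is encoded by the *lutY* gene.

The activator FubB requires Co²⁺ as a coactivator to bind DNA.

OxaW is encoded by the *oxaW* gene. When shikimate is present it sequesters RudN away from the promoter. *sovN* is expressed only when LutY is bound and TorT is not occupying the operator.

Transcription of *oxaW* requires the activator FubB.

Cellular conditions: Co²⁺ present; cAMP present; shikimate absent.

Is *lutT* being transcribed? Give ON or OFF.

OFF

Co²⁺ is present, so FubB is active.
No repressor is bound and FubB is active, so *oxaW* is transcribed.
So OxaW is produced and active.
Shikimate is absent, so RudN is active.
No repressor is bound and OxaW and RudN are active, so *lutY* is transcribed.
So LutY is produced and active.
cAMP is present, so TorT is inactive.
No repressor is bound and LutY is active, so *sovN* is transcribed.
So SovN is produced and active.
With repressor SovN bound, *lutT* is not transcribed.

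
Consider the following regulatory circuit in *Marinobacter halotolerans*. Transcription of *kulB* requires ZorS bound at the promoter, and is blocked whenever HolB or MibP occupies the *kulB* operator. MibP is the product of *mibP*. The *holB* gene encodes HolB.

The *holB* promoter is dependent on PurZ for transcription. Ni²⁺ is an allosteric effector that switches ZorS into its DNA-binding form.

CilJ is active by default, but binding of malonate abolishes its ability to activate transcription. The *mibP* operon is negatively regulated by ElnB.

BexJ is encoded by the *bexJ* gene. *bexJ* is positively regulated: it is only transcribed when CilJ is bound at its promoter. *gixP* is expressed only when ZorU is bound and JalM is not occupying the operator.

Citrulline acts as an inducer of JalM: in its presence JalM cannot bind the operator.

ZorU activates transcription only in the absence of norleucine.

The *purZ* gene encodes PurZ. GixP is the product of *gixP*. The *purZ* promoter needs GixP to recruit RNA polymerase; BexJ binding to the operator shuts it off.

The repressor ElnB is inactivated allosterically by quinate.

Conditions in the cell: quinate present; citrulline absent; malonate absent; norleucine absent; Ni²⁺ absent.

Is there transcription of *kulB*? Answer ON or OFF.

OFF

Ni²⁺ is absent, so ZorS is inactive.
Norleucine is absent, so ZorU is active.
Citrulline is absent, so JalM is active.
With repressor JalM bound, *gixP* is not transcribed.
So GixP is not produced.
Malonate is absent, so CilJ is active.
No repressor is bound and CilJ is active, so *bexJ* is transcribed.
So BexJ is produced and active.
With repressor BexJ bound, *purZ* is not transcribed.
So PurZ is not produced.
Required activator PurZ is absent, so *holB* is not transcribed.
So HolB is not produced.
Quinate is present, so ElnB is inactive.
With no repressor bound, *mibP* is transcribed.
So MibP is produced and active.
With repressor MibP bound, *kulB* is not transcribed.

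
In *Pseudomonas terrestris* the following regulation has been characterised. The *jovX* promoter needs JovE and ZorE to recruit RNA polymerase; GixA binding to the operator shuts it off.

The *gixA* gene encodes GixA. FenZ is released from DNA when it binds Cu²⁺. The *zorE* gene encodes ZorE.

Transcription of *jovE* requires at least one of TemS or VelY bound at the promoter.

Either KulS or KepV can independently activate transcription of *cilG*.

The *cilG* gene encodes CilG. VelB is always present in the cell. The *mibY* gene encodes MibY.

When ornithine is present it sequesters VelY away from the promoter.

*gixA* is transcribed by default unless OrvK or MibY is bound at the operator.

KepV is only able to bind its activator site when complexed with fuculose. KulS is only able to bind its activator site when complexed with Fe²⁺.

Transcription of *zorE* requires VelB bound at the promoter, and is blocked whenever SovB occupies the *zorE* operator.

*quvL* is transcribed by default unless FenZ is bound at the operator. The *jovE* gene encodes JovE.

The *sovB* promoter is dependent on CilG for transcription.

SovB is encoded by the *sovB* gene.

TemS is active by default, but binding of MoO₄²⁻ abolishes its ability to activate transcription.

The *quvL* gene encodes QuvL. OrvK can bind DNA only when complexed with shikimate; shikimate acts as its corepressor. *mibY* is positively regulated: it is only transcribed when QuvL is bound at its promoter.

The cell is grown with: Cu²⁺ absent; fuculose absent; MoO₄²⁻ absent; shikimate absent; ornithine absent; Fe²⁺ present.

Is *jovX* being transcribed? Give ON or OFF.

OFF

MoO₄²⁻ is absent, so TemS is active.
Ornithine is absent, so VelY is active.
Activator TemS is present, so *jovE* is transcribed.
So JovE is produced and active.
Shikimate is absent, so OrvK is inactive.
Cu²⁺ is absent, so FenZ is active.
With repressor FenZ bound, *quvL* is not transcribed.
So QuvL is not produced.
Required activator QuvL is absent, so *mibY* is not transcribed.
So MibY is not produced.
With no repressor bound, *gixA* is transcribed.
So GixA is produced and active.
Fe²⁺ is present, so KulS is active.
Fuculose is absent, so KepV is inactive.
Activator KulS is present, so *cilG* is transcribed.
So CilG is produced and active.
No repressor is bound and CilG is active, so *sovB* is transcribed.
So SovB is produced and active.
VelB is produced constitutively and is active.
With repressor SovB bound, *zorE* is not transcribed.
So ZorE is not produced.
With repressor GixA bound, *jovX* is not transcribed.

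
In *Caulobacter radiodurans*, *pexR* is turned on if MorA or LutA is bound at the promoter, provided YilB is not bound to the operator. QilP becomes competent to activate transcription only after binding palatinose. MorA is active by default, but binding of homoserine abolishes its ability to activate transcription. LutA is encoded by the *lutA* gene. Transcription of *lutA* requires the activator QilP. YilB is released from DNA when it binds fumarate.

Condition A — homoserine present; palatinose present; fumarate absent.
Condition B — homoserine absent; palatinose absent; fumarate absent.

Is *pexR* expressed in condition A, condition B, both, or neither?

neither

Condition A:
Homoserine is present, so MorA is inactive.
Palatinose is present, so QilP is active.
No repressor is bound and QilP is active, so *lutA* is transcribed.
So LutA is produced and active.
Fumarate is absent, so YilB is active.
With repressor YilB bound, *pexR* is not transcribed.
→ *pexR* is OFF in A.
Condition B:
Homoserine is absent, so MorA is active.
Palatinose is absent, so QilP is inactive.
Required activator QilP is absent, so *lutA* is not transcribed.
So LutA is not produced.
Fumarate is absent, so YilB is active.
With repressor YilB bound, *pexR* is not transcribed.
→ *pexR* is OFF in B.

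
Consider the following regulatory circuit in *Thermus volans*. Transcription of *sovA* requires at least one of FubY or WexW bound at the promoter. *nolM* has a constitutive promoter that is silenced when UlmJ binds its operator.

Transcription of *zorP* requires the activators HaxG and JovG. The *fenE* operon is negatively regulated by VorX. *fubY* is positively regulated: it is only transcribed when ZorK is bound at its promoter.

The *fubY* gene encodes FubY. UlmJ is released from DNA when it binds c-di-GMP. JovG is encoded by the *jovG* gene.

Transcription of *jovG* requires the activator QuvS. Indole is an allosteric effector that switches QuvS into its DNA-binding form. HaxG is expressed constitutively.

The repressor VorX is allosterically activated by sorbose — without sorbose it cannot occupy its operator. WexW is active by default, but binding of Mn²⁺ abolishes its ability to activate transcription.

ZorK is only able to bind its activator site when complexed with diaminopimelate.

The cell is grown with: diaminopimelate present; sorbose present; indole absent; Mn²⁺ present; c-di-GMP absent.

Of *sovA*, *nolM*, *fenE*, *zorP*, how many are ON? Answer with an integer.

1

Diaminopimelate is present, so ZorK is active.
No repressor is bound and ZorK is active, so *fubY* is transcribed.
So FubY is produced and active.
Mn²⁺ is present, so WexW is inactive.
Activator FubY is present, so *sovA* is transcribed.
→ *sovA* is ON.
c-di-GMP is absent, so UlmJ is active.
With repressor UlmJ bound, *nolM* is not transcribed.
→ *nolM* is OFF.
Sorbose is present, so VorX is active.
With repressor VorX bound, *fenE* is not transcribed.
→ *fenE* is OFF.
HaxG is produced constitutively and is active.
Indole is absent, so QuvS is inactive.
Required activator QuvS is absent, so *jovG* is not transcribed.
So JovG is not produced.
Required activator JovG is absent, so *zorP* is not transcribed.
→ *zorP* is OFF.
1 of the 4 genes is transcribed.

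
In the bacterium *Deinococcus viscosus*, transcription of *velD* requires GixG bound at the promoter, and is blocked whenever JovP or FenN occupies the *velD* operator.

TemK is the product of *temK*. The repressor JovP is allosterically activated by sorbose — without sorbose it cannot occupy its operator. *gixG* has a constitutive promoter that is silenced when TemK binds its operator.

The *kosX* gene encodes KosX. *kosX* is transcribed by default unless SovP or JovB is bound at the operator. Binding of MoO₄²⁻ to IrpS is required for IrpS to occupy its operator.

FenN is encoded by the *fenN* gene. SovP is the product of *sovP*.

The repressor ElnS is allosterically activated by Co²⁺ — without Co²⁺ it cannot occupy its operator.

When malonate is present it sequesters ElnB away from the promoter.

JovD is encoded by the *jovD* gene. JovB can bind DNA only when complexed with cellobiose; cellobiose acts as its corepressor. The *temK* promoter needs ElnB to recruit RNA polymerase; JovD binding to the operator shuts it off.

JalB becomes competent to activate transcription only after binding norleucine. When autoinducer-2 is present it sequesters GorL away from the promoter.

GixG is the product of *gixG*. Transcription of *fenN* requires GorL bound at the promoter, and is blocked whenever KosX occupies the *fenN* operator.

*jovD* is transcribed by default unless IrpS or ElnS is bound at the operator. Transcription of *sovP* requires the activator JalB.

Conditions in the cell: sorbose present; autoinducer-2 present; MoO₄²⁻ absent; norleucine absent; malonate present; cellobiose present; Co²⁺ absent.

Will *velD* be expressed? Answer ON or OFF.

OFF

Sorbose is present, so JovP is active.
Malonate is present, so ElnB is inactive.
MoO₄²⁻ is absent, so IrpS is inactive.
Co²⁺ is absent, so ElnS is inactive.
With no repressor bound, *jovD* is transcribed.
So JovD is produced and active.
With repressor JovD bound, *temK* is not transcribed.
So TemK is not produced.
With no repressor bound, *gixG* is transcribed.
So GixG is produced and active.
Norleucine is absent, so JalB is inactive.
Required activator JalB is absent, so *sovP* is not transcribed.
So SovP is not produced.
Cellobiose is present, so JovB is active.
With repressor JovB bound, *kosX* is not transcribed.
So KosX is not produced.
Autoinducer-2 is present, so GorL is inactive.
Required activator GorL is absent, so *fenN* is not transcribed.
So FenN is not produced.
With repressor JovP bound, *velD* is not transcribed.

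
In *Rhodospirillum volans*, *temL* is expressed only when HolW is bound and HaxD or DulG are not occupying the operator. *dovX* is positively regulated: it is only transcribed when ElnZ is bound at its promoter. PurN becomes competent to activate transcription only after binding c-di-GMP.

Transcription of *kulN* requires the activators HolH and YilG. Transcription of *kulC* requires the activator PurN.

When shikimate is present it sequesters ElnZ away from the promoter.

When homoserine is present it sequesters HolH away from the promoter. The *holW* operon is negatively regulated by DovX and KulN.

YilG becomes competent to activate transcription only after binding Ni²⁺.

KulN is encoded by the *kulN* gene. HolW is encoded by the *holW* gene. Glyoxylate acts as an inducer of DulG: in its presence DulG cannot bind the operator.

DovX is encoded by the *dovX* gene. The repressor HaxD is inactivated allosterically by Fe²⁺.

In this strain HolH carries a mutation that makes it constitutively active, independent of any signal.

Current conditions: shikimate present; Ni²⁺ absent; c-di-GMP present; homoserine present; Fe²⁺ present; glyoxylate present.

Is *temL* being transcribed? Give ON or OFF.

ON

Fe²⁺ is present, so HaxD is inactive.
Shikimate is present, so ElnZ is inactive.
Required activator ElnZ is absent, so *dovX* is not transcribed.
So DovX is not produced.
HolH is constitutively active in this strain.
Ni²⁺ is absent, so YilG is inactive.
Required activator YilG is absent, so *kulN* is not transcribed.
So KulN is not produced.
With no repressor bound, *holW* is transcribed.
So HolW is produced and active.
Glyoxylate is present, so DulG is inactive.
No repressor is bound and HolW is active, so *temL* is transcribed.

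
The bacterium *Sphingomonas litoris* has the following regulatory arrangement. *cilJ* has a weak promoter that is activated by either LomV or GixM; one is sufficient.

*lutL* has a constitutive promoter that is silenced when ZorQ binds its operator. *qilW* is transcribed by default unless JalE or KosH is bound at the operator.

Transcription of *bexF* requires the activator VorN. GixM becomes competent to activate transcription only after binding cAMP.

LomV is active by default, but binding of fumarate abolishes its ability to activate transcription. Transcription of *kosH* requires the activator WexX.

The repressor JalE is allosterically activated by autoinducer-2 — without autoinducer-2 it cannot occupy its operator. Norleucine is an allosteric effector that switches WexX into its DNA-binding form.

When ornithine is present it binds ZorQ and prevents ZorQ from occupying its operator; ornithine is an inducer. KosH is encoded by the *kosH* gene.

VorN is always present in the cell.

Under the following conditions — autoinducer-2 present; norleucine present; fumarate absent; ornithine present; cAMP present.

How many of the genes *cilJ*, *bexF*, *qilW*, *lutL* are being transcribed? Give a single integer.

3

Fumarate is absent, so LomV is active.
cAMP is present, so GixM is active.
Activator LomV is present, so *cilJ* is transcribed.
→ *cilJ* is ON.
VorN is produced constitutively and is active.
No repressor is bound and VorN is active, so *bexF* is transcribed.
→ *bexF* is ON.
Autoinducer-2 is present, so JalE is active.
Norleucine is present, so WexX is active.
No repressor is bound and WexX is active, so *kosH* is transcribed.
So KosH is produced and active.
With repressor JalE bound, *qilW* is not transcribed.
→ *qilW* is OFF.
Ornithine is present, so ZorQ is inactive.
With no repressor bound, *lutL* is transcribed.
→ *lutL* is ON.
3 of the 4 genes are transcribed.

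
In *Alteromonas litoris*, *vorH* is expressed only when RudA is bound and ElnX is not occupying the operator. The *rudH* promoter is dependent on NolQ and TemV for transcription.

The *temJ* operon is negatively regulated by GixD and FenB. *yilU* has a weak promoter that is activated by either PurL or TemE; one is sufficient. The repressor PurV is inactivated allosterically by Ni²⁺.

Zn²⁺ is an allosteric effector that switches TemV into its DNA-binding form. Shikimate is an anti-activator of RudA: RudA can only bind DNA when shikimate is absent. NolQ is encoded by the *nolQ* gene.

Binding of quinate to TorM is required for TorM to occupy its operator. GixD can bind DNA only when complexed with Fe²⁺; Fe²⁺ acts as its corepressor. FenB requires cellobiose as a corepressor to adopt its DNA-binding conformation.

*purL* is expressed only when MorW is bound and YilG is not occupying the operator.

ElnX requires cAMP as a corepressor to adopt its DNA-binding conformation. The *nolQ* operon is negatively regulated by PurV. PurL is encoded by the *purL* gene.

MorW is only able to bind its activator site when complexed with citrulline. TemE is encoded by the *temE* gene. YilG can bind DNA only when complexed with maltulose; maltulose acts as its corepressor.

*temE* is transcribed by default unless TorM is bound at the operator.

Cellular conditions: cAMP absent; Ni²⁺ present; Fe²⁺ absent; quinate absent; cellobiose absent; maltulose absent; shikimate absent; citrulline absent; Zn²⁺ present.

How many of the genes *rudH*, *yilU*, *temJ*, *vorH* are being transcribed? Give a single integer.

Ni²⁺ is present, so PurV is inactive.
With no repressor bound, *nolQ* is transcribed.
So NolQ is produced and active.
Zn²⁺ is present, so TemV is active.
No repressor is bound and NolQ and TemV are active, so *rudH* is transcribed.
→ *rudH* is ON.
Maltulose is absent, so YilG is inactive.
Citrulline is absent, so MorW is inactive.
Required activator MorW is absent, so *purL* is not transcribed.
So PurL is not produced.
Quinate is absent, so TorM is inactive.
With no repressor bound, *temE* is transcribed.
So TemE is produced and active.
Activator TemE is present, so *yilU* is transcribed.
→ *yilU* is ON.
Fe²⁺ is absent, so GixD is inactive.
Cellobiose is absent, so FenB is inactive.
With no repressor bound, *temJ* is transcribed.
→ *temJ* is ON.
Shikimate is absent, so RudA is active.
cAMP is absent, so ElnX is inactive.
No repressor is bound and RudA is active, so *vorH* is transcribed.
→ *vorH* is ON.
4 of the 4 genes are transcribed.

4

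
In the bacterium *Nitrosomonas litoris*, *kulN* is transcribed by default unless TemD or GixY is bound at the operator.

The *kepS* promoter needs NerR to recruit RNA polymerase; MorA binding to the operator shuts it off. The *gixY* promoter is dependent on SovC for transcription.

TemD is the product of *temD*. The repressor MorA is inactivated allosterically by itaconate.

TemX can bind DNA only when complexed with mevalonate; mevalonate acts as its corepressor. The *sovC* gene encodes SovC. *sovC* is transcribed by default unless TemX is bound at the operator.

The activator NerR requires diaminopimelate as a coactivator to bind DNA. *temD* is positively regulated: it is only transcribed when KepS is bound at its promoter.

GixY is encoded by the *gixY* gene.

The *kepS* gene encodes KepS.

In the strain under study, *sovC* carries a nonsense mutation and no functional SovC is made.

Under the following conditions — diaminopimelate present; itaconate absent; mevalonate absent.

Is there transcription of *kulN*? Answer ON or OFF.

Diaminopimelate is present, so NerR is active.
Itaconate is absent, so MorA is active.
With repressor MorA bound, *kepS* is not transcribed.
So KepS is not produced.
Required activator KepS is absent, so *temD* is not transcribed.
So TemD is not produced.
SovC is non-functional in this strain, so it has no effect.
Required activator SovC is absent, so *gixY* is not transcribed.
So GixY is not produced.
With no repressor bound, *kulN* is transcribed.

ON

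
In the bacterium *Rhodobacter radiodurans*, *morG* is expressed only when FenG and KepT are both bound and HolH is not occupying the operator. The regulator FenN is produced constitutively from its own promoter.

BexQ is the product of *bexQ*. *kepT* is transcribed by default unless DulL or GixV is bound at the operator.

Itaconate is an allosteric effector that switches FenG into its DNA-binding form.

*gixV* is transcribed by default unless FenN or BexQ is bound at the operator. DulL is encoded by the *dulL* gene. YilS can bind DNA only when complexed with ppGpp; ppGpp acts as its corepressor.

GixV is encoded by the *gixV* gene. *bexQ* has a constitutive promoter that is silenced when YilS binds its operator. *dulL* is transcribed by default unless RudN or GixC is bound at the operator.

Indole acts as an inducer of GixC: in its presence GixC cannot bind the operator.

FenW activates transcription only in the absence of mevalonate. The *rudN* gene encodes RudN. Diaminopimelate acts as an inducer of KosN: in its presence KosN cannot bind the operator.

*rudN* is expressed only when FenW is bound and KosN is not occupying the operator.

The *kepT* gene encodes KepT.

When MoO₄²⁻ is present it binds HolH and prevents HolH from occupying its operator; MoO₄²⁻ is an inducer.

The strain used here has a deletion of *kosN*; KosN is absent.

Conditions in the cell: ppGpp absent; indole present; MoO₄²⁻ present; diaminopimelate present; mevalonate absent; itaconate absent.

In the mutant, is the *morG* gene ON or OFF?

Itaconate is absent, so FenG is inactive.
KosN is non-functional in this strain, so it has no effect.
Mevalonate is absent, so FenW is active.
No repressor is bound and FenW is active, so *rudN* is transcribed.
So RudN is produced and active.
Indole is present, so GixC is inactive.
With repressor RudN bound, *dulL* is not transcribed.
So DulL is not produced.
FenN is produced constitutively and is active.
ppGpp is absent, so YilS is inactive.
With no repressor bound, *bexQ* is transcribed.
So BexQ is produced and active.
With repressor FenN bound, *gixV* is not transcribed.
So GixV is not produced.
With no repressor bound, *kepT* is transcribed.
So KepT is produced and active.
MoO₄²⁻ is present, so HolH is inactive.
Required activator FenG is absent, so *morG* is not transcribed.

OFF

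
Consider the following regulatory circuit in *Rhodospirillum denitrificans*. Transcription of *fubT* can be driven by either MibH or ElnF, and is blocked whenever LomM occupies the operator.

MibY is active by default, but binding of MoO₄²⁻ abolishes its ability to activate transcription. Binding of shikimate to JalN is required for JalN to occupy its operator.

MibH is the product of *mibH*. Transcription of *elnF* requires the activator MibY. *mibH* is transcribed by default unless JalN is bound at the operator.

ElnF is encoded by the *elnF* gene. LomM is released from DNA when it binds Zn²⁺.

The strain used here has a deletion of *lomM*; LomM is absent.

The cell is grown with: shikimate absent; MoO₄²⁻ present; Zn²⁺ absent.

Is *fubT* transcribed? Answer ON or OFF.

LomM is non-functional in this strain, so it has no effect.
Shikimate is absent, so JalN is inactive.
With no repressor bound, *mibH* is transcribed.
So MibH is produced and active.
MoO₄²⁻ is present, so MibY is inactive.
Required activator MibY is absent, so *elnF* is not transcribed.
So ElnF is not produced.
Activator MibH is present, so *fubT* is transcribed.

ON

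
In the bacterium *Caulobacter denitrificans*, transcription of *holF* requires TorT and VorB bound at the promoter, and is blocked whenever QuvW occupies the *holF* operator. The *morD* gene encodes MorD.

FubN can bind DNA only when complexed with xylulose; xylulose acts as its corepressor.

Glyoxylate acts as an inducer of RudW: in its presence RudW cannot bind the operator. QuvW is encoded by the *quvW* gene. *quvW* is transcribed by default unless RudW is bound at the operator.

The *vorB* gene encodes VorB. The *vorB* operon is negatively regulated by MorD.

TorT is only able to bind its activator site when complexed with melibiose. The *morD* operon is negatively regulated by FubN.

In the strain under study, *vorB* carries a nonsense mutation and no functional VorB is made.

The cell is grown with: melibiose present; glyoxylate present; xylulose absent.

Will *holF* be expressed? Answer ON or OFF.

Glyoxylate is present, so RudW is inactive.
With no repressor bound, *quvW* is transcribed.
So QuvW is produced and active.
Melibiose is present, so TorT is active.
VorB is non-functional in this strain, so it has no effect.
With repressor QuvW bound, *holF* is not transcribed.

OFF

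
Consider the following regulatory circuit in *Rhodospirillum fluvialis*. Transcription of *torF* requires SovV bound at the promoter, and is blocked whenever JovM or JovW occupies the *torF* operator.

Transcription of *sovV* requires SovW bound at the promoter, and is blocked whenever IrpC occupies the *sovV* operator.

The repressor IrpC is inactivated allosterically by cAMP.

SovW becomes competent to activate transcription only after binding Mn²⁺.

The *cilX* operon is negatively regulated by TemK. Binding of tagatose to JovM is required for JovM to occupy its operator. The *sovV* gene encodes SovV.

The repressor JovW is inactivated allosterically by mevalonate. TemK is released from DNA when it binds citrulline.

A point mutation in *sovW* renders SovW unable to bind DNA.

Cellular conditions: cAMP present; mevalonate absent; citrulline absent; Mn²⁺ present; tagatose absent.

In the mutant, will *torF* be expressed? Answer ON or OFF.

Tagatose is absent, so JovM is inactive.
Mevalonate is absent, so JovW is active.
cAMP is present, so IrpC is inactive.
SovW is non-functional in this strain, so it has no effect.
Required activator SovW is absent, so *sovV* is not transcribed.
So SovV is not produced.
With repressor JovW bound, *torF* is not transcribed.

OFF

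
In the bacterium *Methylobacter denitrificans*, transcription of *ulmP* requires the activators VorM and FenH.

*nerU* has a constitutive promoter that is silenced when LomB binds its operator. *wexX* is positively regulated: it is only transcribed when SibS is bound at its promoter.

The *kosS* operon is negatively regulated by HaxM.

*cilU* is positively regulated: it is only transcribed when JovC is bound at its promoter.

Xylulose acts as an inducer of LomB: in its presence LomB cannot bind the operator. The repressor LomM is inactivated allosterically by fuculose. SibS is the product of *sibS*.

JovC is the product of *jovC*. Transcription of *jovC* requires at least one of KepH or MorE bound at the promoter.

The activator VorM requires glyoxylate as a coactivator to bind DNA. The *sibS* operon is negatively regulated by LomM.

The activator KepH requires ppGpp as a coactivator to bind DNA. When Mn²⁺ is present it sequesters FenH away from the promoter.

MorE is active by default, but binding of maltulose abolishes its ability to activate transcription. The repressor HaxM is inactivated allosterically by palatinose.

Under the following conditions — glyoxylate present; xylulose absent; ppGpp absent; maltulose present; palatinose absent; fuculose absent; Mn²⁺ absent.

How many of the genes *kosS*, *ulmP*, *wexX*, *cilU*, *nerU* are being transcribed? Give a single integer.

1

Palatinose is absent, so HaxM is active.
With repressor HaxM bound, *kosS* is not transcribed.
→ *kosS* is OFF.
Glyoxylate is present, so VorM is active.
Mn²⁺ is absent, so FenH is active.
No repressor is bound and VorM and FenH are active, so *ulmP* is transcribed.
→ *ulmP* is ON.
Fuculose is absent, so LomM is active.
With repressor LomM bound, *sibS* is not transcribed.
So SibS is not produced.
Required activator SibS is absent, so *wexX* is not transcribed.
→ *wexX* is OFF.
ppGpp is absent, so KepH is inactive.
Maltulose is present, so MorE is inactive.
No activator is available at the *jovC* promoter, so *jovC* is not transcribed.
So JovC is not produced.
Required activator JovC is absent, so *cilU* is not transcribed.
→ *cilU* is OFF.
Xylulose is absent, so LomB is active.
With repressor LomB bound, *nerU* is not transcribed.
→ *nerU* is OFF.
1 of the 5 genes is transcribed.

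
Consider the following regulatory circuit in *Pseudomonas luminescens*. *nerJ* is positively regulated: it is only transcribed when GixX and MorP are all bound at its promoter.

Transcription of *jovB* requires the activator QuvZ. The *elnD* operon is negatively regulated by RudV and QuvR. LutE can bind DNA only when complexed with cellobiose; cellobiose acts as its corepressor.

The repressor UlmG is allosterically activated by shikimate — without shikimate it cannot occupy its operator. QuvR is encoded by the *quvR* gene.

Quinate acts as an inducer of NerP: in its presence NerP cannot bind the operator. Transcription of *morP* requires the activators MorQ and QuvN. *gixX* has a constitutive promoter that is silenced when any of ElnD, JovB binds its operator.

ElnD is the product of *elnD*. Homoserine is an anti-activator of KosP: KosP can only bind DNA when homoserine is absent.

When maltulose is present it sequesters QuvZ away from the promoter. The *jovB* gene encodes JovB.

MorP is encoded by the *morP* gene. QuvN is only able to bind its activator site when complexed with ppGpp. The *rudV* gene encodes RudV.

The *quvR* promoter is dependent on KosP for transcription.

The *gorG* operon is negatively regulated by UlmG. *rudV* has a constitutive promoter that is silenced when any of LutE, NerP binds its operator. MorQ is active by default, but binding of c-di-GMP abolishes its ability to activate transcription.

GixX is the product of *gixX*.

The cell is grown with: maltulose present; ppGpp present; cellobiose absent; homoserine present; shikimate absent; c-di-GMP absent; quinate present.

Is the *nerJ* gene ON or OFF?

Cellobiose is absent, so LutE is inactive.
Quinate is present, so NerP is inactive.
With no repressor bound, *rudV* is transcribed.
So RudV is produced and active.
Homoserine is present, so KosP is inactive.
Required activator KosP is absent, so *quvR* is not transcribed.
So QuvR is not produced.
With repressor RudV bound, *elnD* is not transcribed.
So ElnD is not produced.
Maltulose is present, so QuvZ is inactive.
Required activator QuvZ is absent, so *jovB* is not transcribed.
So JovB is not produced.
With no repressor bound, *gixX* is transcribed.
So GixX is produced and active.
c-di-GMP is absent, so MorQ is active.
ppGpp is present, so QuvN is active.
No repressor is bound and MorQ and QuvN are active, so *morP* is transcribed.
So MorP is produced and active.
No repressor is bound and GixX and MorP are active, so *nerJ* is transcribed.

ON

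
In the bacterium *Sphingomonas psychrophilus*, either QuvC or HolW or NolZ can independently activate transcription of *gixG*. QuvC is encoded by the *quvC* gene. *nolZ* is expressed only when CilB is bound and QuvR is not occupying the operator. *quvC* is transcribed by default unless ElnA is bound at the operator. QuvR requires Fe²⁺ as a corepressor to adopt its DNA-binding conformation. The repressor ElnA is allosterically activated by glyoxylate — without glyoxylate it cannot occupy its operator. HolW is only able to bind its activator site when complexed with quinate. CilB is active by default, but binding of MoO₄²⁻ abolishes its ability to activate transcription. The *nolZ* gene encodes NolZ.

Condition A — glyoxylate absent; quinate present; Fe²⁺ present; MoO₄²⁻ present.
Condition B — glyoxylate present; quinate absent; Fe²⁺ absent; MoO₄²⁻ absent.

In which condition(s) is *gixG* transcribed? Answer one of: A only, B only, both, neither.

Condition A:
Glyoxylate is absent, so ElnA is inactive.
With no repressor bound, *quvC* is transcribed.
So QuvC is produced and active.
Quinate is present, so HolW is active.
Fe²⁺ is present, so QuvR is active.
MoO₄²⁻ is present, so CilB is inactive.
With repressor QuvR bound, *nolZ* is not transcribed.
So NolZ is not produced.
Activator QuvC is present, so *gixG* is transcribed.
→ *gixG* is ON in A.
Condition B:
Glyoxylate is present, so ElnA is active.
With repressor ElnA bound, *quvC* is not transcribed.
So QuvC is not produced.
Quinate is absent, so HolW is inactive.
Fe²⁺ is absent, so QuvR is inactive.
MoO₄²⁻ is absent, so CilB is active.
No repressor is bound and CilB is active, so *nolZ* is transcribed.
So NolZ is produced and active.
Activator NolZ is present, so *gixG* is transcribed.
→ *gixG* is ON in B.

both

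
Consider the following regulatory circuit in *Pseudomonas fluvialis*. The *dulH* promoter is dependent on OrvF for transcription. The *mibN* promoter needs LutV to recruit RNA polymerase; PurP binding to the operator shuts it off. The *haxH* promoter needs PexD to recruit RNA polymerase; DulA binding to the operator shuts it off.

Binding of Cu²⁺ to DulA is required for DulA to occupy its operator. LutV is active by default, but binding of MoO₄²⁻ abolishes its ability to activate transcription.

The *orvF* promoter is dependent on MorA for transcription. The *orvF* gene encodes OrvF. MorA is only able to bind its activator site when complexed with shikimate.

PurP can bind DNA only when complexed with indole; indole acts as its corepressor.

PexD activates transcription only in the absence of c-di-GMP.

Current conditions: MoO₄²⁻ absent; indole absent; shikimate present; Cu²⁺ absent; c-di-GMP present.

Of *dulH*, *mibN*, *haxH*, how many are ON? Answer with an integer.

2

Shikimate is present, so MorA is active.
No repressor is bound and MorA is active, so *orvF* is transcribed.
So OrvF is produced and active.
No repressor is bound and OrvF is active, so *dulH* is transcribed.
→ *dulH* is ON.
Indole is absent, so PurP is inactive.
MoO₄²⁻ is absent, so LutV is active.
No repressor is bound and LutV is active, so *mibN* is transcribed.
→ *mibN* is ON.
Cu²⁺ is absent, so DulA is inactive.
c-di-GMP is present, so PexD is inactive.
Required activator PexD is absent, so *haxH* is not transcribed.
→ *haxH* is OFF.
2 of the 3 genes are transcribed.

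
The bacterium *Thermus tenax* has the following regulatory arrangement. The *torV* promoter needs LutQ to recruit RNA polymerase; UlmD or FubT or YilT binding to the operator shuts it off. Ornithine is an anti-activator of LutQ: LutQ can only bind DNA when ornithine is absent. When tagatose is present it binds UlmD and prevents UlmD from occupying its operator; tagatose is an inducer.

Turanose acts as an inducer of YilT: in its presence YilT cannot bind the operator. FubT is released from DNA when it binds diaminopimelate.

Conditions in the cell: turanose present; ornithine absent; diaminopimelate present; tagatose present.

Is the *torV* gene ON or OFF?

ON

Tagatose is present, so UlmD is inactive.
Diaminopimelate is present, so FubT is inactive.
Ornithine is absent, so LutQ is active.
Turanose is present, so YilT is inactive.
No repressor is bound and LutQ is active, so *torV* is transcribed.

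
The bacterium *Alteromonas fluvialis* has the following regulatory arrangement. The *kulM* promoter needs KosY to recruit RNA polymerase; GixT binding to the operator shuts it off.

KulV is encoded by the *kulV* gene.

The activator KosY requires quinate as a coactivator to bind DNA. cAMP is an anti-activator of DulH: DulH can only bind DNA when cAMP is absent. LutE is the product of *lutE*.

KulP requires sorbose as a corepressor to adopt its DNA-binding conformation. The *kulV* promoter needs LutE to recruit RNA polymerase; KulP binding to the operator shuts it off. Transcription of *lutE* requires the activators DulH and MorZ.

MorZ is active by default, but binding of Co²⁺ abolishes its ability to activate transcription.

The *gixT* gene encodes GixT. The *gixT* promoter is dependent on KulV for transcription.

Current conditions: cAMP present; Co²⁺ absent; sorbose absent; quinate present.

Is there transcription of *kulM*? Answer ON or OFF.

Quinate is present, so KosY is active.
Sorbose is absent, so KulP is inactive.
cAMP is present, so DulH is inactive.
Co²⁺ is absent, so MorZ is active.
Required activator DulH is absent, so *lutE* is not transcribed.
So LutE is not produced.
Required activator LutE is absent, so *kulV* is not transcribed.
So KulV is not produced.
Required activator KulV is absent, so *gixT* is not transcribed.
So GixT is not produced.
No repressor is bound and KosY is active, so *kulM* is transcribed.

ON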